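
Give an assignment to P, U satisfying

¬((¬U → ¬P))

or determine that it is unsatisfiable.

P: True, U: False

  ¬((¬U → ¬P)) = True
    ¬U → ¬P = False
      ¬U = True
      ¬P = False
The formula evaluates to True.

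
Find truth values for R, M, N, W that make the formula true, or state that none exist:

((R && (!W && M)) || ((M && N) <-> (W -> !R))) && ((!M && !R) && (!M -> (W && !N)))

Case M = True: the conjunct !M is False.
Case M = False: the formula simplifies to !((W -> !R)) && (!R && (W && !N)).
  R = True: the conjunct !R is False.
  R = False: the conjunct !((W -> !R)) becomes !((W -> True)) = False.
Both cases fail — unsatisfiable.

UNSATISFIABLE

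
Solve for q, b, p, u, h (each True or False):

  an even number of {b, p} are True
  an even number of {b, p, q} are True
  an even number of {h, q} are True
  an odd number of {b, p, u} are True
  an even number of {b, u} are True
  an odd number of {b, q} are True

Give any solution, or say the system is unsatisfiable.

q = False, b = True, p = True, u = True, h = False

{b, p}: 2 true → even ✓
{b, p, q}: 2 true → even ✓
{h, q}: 0 true → even ✓
{b, p, u}: 3 true → odd ✓
{b, u}: 2 true → even ✓
{b, q}: 1 true → odd ✓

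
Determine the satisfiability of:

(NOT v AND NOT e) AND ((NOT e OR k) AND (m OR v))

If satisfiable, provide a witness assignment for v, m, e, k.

v = False, m = True, e = False, k = True

  NOT v AND NOT e = True
    NOT v = True
    NOT e = True
  (NOT e OR k) AND (m OR v) = True
    NOT e OR k = True
      NOT e = True
    m OR v = True
Both conjuncts True, so the formula holds.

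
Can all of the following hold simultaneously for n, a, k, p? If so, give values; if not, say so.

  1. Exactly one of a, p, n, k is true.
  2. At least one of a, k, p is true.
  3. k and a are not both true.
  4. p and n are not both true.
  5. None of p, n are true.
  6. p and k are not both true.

n = False; a = True; k = False; p = False

  (1) {a, p, n, k}: 1 true — exactly one ✓
  (2) {a, k, p}: 1 true — at least one ✓
  (3) k=F, a=T — not both ✓
  (4) p=F, n=F — not both ✓
  (5) {p, n}: 0 true — none ✓
  (6) p=F, k=F — not both ✓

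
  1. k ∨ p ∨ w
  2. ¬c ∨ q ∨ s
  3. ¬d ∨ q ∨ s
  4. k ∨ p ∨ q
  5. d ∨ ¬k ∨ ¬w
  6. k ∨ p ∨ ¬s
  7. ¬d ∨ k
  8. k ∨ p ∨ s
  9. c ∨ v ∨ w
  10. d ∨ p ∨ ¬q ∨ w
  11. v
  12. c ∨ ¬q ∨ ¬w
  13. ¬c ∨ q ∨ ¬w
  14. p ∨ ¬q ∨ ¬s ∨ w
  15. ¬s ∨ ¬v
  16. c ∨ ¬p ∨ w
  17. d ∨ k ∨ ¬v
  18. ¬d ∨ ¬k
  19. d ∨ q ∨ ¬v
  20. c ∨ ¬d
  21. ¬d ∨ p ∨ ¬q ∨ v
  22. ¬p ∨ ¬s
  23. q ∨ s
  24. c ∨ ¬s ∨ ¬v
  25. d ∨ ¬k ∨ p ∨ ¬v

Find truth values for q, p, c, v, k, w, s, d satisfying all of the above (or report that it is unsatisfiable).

q: True, p: True, c: True, v: True, k: True, w: False, s: False, d: False

Unit clause (v) forces v = True.
In (¬s ∨ ¬v) only ¬s is left, so s = False.
In (q ∨ s) only q is left, so q = True.
Try p = False:
  (k ∨ p ∨ s) forces k = True.
  (¬d ∨ ¬k) forces d = False.
  clause (d ∨ ¬k ∨ p ∨ ¬v) is falsified — backtrack.
So p = True.
Set c = True.
Try k = False:
  (¬d ∨ k) forces d = False.
  clause (d ∨ k ∨ ¬v) is falsified — backtrack.
So k = True.
  then (¬d ∨ ¬k) forces d = False.
  then (d ∨ ¬k ∨ ¬w) forces w = False.
All clauses satisfied.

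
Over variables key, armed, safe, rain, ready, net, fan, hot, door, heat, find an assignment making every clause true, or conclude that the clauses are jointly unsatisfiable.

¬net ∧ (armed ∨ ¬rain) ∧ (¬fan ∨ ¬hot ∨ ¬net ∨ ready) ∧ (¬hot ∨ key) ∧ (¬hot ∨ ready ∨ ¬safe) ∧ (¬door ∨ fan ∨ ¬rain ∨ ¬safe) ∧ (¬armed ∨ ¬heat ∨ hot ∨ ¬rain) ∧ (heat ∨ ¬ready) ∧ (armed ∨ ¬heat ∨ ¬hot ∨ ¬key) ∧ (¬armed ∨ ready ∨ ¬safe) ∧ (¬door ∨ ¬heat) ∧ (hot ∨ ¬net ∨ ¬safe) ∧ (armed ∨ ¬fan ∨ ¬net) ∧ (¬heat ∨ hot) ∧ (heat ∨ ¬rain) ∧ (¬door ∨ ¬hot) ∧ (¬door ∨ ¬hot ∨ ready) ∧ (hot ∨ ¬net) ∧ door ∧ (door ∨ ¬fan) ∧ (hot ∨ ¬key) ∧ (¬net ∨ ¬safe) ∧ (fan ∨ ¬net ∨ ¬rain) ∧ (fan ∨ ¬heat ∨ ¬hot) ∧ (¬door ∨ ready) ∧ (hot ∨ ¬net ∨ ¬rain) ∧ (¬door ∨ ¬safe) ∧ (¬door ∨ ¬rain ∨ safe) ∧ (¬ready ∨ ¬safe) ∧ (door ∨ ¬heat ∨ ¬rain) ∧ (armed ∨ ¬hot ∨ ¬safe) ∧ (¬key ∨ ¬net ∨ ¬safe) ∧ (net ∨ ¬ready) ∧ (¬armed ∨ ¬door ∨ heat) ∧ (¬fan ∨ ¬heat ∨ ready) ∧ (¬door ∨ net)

No satisfying assignment exists.

Case net = True:
  Clause (¬net) is falsified — contradiction.
Case net = False:
  (door) forces door = True.
  Clause (¬door ∨ net) is falsified — contradiction.
Both cases fail, so the formula is unsatisfiable.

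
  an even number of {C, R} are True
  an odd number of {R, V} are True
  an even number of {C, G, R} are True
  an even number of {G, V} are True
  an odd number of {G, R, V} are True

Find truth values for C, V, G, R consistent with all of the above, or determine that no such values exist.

C = True, V = False, G = False, R = True

{C, R}: 2 true → even ✓
{R, V}: 1 true → odd ✓
{C, G, R}: 2 true → even ✓
{G, V}: 0 true → even ✓
{G, R, V}: 1 true → odd ✓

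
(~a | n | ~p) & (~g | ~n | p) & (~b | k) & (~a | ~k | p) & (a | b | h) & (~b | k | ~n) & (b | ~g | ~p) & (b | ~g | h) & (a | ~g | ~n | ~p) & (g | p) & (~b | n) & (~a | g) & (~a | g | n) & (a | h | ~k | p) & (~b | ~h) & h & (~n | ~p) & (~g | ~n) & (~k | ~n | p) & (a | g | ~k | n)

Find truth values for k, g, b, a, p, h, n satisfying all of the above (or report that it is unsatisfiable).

k = False, g = True, b = False, a = True, p = False, h = True, n = False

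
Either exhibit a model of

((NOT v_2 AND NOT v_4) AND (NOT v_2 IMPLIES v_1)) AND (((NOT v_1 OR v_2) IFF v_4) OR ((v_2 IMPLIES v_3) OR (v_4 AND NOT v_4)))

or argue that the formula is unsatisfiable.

v_1: True; v_2: False; v_3: True; v_4: False

  (NOT v_2 AND NOT v_4) AND (NOT v_2 IMPLIES v_1) = True
    NOT v_2 AND NOT v_4 = True
      NOT v_2 = True
      NOT v_4 = True
    NOT v_2 IMPLIES v_1 = True
      NOT v_2 = True
  ((NOT v_1 OR v_2) IFF v_4) OR ((v_2 IMPLIES v_3) OR (v_4 AND NOT v_4)) = True
    (NOT v_1 OR v_2) IFF v_4 = True
      NOT v_1 OR v_2 = False
        NOT v_1 = False
    (v_2 IMPLIES v_3) OR (v_4 AND NOT v_4) = True
      v_2 IMPLIES v_3 = True
      v_4 AND NOT v_4 = False
        NOT v_4 = True
Both conjuncts True, so the formula holds.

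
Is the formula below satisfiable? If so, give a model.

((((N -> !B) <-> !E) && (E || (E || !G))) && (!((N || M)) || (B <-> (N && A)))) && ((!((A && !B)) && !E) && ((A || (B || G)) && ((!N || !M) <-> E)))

Case E = True: the conjunct !E is False.
Case E = False: the formula simplifies to (((N -> !B) && !G) && (!((N || M)) || (B <-> (N && A)))) && (!((A && !B)) && ((A || (B || G)) && !((!N || !M)))).
  N = True: simplifies to ((!B && !G) && (B <-> A)) && (!((A && !B)) && ((A || (B || G)) && !(!M))).
    B = True: the conjunct !B is False.
    B = False: simplifies to (!G && !A) && (!A && ((A || G) && !(!M))).
      A = True: the conjunct !A is False.
      A = False: simplifies to !G && (G && !(!M)).
        G = True: the conjunct !G is False.
        G = False: the conjunct G is False.
  N = False: the conjunct !((!N || !M)) becomes !((True || !M)) = False.
Both cases fail — unsatisfiable.

Unsatisfiable — no assignment works.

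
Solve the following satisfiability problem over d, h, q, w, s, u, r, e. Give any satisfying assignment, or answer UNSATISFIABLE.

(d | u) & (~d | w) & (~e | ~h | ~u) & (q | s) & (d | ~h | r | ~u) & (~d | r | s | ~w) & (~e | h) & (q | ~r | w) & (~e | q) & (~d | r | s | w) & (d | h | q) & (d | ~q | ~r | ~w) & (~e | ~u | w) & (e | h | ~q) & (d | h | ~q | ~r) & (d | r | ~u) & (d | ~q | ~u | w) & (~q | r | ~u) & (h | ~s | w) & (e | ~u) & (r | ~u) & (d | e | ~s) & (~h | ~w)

d = True, h = False, q = False, w = True, s = True, u = False, r = False, e = False

Try d = False:
  (d | u) forces u = True.
  (d | r | ~u) forces r = True.
  (e | ~u) forces e = True.
  (~e | ~h | ~u) forces h = False.
  clause (~e | h) is falsified — backtrack.
So d = True.
  then (~d | w) forces w = True.
  then (~h | ~w) forces h = False.
  then (~e | h) forces e = False.
  then (e | h | ~q) forces q = False.
  then (e | ~u) forces u = False.
  then (q | s) forces s = True.
Set r = False.
All clauses satisfied.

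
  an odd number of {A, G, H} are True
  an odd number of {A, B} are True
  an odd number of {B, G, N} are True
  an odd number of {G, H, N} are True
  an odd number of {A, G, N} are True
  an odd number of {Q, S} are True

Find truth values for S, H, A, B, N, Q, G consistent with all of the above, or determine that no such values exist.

Adding constraints 2, 3, 5 mod 2: every variable appears an even number of times on the left, so the left side is 0.
But the right sides sum to 1 (mod 2). 0 ≠ 1 — the system is inconsistent.

No satisfying assignment exists.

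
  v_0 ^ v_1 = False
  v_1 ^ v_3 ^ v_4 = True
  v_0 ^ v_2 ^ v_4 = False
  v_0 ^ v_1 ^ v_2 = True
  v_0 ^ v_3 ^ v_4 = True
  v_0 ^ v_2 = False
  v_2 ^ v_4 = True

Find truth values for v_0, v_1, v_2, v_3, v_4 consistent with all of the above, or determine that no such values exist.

v_0 = True, v_1 = True, v_2 = True, v_3 = False, v_4 = False

v_0 ^ v_1 = T ^ T = False ✓
v_1 ^ v_3 ^ v_4 = T ^ F ^ F = True ✓
v_0 ^ v_2 ^ v_4 = T ^ T ^ F = False ✓
v_0 ^ v_1 ^ v_2 = T ^ T ^ T = True ✓
v_0 ^ v_3 ^ v_4 = T ^ F ^ F = True ✓
v_0 ^ v_2 = T ^ T = False ✓
v_2 ^ v_4 = T ^ F = True ✓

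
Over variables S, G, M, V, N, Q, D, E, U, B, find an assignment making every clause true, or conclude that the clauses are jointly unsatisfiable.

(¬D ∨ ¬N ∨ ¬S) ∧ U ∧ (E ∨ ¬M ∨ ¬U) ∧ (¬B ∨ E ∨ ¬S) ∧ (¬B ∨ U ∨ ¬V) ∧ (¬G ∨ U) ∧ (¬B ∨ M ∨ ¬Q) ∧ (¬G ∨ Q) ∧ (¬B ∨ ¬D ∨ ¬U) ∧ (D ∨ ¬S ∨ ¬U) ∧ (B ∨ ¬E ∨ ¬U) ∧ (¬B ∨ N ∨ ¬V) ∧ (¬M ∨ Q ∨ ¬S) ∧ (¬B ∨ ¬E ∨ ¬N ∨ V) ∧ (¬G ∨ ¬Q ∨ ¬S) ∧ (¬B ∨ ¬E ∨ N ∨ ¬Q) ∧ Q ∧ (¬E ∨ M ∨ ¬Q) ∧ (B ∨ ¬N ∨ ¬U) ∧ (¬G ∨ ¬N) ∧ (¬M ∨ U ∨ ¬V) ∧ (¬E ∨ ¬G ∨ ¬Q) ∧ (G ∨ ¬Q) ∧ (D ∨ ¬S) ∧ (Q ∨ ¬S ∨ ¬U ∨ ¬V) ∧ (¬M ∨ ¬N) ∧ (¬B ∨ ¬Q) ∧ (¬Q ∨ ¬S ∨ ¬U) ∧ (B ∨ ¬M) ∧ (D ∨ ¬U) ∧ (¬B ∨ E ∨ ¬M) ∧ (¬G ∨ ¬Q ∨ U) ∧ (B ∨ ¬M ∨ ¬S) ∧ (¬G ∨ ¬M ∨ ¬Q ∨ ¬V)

S = False, G = True, M = False, V = False, N = False, Q = True, D = True, E = False, U = True, B = False

Unit clause (U) forces U = True.
Unit clause (Q) forces Q = True.
In (G ∨ ¬Q) only G is left, so G = True.
In (¬B ∨ ¬Q) only ¬B is left, so B = False.
In (¬Q ∨ ¬S ∨ ¬U) only ¬S is left, so S = False.
In (B ∨ ¬M) only ¬M is left, so M = False.
In (D ∨ ¬U) only D is left, so D = True.
In (B ∨ ¬E ∨ ¬U) only ¬E is left, so E = False.
In (B ∨ ¬N ∨ ¬U) only ¬N is left, so N = False.
Set V = False.
All clauses satisfied.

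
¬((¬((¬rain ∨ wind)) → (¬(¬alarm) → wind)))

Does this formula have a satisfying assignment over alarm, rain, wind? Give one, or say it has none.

alarm=T, rain=T, wind=F

  ¬((¬((¬rain ∨ wind)) → (¬(¬alarm) → wind))) = True
    ¬((¬rain ∨ wind)) → (¬(¬alarm) → wind) = False
      ¬((¬rain ∨ wind)) = True
        ¬rain ∨ wind = False
          ¬rain = False
      ¬(¬alarm) → wind = False
        ¬(¬alarm) = True
          ¬alarm = False
The formula evaluates to True.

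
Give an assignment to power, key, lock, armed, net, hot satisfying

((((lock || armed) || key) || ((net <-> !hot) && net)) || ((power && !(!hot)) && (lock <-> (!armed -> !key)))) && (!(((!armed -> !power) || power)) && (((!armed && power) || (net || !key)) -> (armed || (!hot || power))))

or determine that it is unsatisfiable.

The formula is unsatisfiable.

The conjunct !(((!armed -> !power) || power)) is unsatisfiable on its own:
  power=F, armed=F: evaluates to False.
  power=F, armed=T: evaluates to False.
  power=T, armed=F: evaluates to False.
  power=T, armed=T: evaluates to False.
So the whole conjunction is unsatisfiable.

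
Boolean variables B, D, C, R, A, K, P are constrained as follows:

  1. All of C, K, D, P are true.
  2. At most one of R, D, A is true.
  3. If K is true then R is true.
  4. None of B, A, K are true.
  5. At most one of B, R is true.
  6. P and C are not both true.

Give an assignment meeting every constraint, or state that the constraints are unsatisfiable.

Case K = True:
  Constraint (4) is violated (K=T) — contradiction.
Case K = False:
  Constraint (1) is violated (K=F) — contradiction.
Both cases fail — unsatisfiable.

The formula is unsatisfiable.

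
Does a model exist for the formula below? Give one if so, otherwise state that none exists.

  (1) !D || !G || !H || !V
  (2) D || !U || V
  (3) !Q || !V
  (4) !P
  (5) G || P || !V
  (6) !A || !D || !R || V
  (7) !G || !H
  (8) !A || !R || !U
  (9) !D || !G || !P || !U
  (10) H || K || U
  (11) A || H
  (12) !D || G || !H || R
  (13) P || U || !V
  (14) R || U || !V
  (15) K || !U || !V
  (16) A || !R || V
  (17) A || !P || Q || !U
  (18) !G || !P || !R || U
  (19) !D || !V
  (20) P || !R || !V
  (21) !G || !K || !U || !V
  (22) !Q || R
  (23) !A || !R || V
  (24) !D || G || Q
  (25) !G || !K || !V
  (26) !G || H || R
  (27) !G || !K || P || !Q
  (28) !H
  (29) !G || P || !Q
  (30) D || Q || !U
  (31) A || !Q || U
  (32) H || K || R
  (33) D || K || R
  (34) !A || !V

K = True, U = False, Q = False, D = False, A = True, P = False, R = False, G = False, H = False, V = False

Unit clause (!P) forces P = False.
Unit clause (!H) forces H = False.
In (A || H) only A is left, so A = True.
In (!A || !V) only !V is left, so V = False.
In (!A || !R || V) only !R is left, so R = False.
In (!G || H || R) only !G is left, so G = False.
In (H || K || R) only K is left, so K = True.
In (!Q || R) only !Q is left, so Q = False.
In (!D || G || Q) only !D is left, so D = False.
In (D || Q || !U) only !U is left, so U = False.
All clauses satisfied.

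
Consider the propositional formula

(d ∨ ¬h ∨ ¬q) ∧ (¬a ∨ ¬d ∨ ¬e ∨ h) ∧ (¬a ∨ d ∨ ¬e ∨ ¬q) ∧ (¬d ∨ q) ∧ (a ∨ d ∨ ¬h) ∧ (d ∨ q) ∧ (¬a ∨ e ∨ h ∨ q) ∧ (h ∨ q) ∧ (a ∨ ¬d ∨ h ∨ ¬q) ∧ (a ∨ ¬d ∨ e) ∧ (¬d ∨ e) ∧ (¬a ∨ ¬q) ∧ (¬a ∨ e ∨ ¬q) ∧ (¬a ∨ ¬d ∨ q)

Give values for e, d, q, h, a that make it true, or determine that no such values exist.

e: True, d: False, q: True, h: False, a: False

Set e = True.
Set d = False.
  then (d ∨ q) forces q = True.
  then (¬a ∨ ¬q) forces a = False.
  then (d ∨ ¬h ∨ ¬q) forces h = False.
All clauses satisfied.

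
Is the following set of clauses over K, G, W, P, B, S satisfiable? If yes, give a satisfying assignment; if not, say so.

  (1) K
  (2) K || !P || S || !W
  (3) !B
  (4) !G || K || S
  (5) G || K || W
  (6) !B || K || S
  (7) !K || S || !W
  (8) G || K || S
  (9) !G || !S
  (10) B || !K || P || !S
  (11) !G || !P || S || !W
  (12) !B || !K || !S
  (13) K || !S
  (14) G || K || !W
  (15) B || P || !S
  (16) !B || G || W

K = True; G = True; W = False; P = False; B = False; S = False

Unit clause (K) forces K = True.
Unit clause (!B) forces B = False.
Set G = True.
  then (!G || !S) forces S = False.
  then (!K || S || !W) forces W = False.
Set P = False.
All clauses satisfied.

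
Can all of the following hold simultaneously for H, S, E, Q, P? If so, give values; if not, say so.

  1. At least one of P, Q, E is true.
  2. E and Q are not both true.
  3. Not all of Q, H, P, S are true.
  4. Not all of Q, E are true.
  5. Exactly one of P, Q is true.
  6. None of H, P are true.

H=F, S=F, E=F, Q=T, P=F

  (1) {P, Q, E}: 1 true — at least one ✓
  (2) E=F, Q=T — not both ✓
  (3) {Q, H, P, S}: 1/4 true — not all ✓
  (4) {Q, E}: 1/2 true — not all ✓
  (5) {P, Q}: 1 true — exactly one ✓
  (6) {H, P}: 0 true — none ✓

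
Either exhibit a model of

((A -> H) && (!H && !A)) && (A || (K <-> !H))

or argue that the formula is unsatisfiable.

K = True, H = False, A = False

  (A -> H) && (!H && !A) = True
    A -> H = True
    !H && !A = True
      !H = True
      !A = True
  A || (K <-> !H) = True
    K <-> !H = True
      !H = True
Both conjuncts True, so the formula holds.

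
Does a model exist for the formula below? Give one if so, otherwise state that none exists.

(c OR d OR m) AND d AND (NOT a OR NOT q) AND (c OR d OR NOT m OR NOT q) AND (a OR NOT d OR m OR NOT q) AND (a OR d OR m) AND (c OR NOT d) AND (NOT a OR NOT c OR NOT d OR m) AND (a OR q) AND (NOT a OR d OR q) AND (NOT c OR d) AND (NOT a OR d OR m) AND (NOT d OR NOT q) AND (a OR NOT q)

Unit clause (d) forces d = True.
In (c OR NOT d) only c is left, so c = True.
In (NOT d OR NOT q) only NOT q is left, so q = False.
In (a OR q) only a is left, so a = True.
In (NOT a OR NOT c OR NOT d OR m) only m is left, so m = True.
All clauses satisfied.

q=F; c=T; a=T; m=T; d=T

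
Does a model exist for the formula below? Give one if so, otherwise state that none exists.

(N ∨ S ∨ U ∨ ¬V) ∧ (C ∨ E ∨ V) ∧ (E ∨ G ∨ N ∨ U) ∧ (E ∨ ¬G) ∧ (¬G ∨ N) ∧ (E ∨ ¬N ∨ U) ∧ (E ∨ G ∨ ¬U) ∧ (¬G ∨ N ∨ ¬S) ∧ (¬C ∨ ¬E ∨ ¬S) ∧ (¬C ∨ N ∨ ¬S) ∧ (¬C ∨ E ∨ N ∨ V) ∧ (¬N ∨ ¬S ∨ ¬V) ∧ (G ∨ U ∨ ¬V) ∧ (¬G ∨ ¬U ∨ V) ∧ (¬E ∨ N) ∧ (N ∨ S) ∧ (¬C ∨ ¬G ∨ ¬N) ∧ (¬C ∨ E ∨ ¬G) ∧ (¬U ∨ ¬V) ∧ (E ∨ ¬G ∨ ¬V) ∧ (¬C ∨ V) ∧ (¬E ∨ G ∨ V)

G: True; N: True; U: False; E: True; C: False; V: False; S: False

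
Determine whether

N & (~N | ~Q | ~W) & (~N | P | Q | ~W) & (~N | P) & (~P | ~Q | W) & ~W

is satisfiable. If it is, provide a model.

P: True; Q: False; W: False; N: True

Unit clause (N) forces N = True.
In (~N | P) only P is left, so P = True.
Unit clause (~W) forces W = False.
In (~P | ~Q | W) only ~Q is left, so Q = False.
Check each clause:
  (N): N holds.
  (~N | ~Q | ~W): ~Q holds.
  (~N | P | Q | ~W): P holds.
  (~N | P): P holds.
  (~P | ~Q | W): ~Q holds.
  (~W): ~W holds.
All clauses satisfied.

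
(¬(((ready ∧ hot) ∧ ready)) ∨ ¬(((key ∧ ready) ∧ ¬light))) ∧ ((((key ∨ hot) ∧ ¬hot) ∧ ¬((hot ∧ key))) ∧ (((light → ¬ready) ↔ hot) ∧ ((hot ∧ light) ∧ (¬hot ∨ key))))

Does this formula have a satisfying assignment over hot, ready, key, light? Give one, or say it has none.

The formula is unsatisfiable.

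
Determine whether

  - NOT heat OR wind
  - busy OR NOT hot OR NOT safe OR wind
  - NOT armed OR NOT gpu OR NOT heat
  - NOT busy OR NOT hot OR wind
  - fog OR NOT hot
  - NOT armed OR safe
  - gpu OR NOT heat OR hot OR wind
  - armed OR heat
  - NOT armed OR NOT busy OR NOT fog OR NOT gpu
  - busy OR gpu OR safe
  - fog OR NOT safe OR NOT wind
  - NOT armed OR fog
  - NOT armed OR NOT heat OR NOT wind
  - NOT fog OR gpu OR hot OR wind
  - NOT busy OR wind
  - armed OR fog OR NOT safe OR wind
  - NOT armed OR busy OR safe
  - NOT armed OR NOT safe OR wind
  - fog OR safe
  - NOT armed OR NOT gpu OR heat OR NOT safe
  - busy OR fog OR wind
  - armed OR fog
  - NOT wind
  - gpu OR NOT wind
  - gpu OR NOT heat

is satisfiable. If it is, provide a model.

Unsatisfiable — no assignment works.

Case wind = True:
  Clause (NOT wind) is falsified — contradiction.
Case wind = False:
  (NOT heat OR wind) forces heat = False.
  (armed OR heat) forces armed = True.
  (NOT armed OR safe) forces safe = True.
  Clause (NOT armed OR NOT safe OR wind) is falsified — contradiction.
Both cases fail, so the formula is unsatisfiable.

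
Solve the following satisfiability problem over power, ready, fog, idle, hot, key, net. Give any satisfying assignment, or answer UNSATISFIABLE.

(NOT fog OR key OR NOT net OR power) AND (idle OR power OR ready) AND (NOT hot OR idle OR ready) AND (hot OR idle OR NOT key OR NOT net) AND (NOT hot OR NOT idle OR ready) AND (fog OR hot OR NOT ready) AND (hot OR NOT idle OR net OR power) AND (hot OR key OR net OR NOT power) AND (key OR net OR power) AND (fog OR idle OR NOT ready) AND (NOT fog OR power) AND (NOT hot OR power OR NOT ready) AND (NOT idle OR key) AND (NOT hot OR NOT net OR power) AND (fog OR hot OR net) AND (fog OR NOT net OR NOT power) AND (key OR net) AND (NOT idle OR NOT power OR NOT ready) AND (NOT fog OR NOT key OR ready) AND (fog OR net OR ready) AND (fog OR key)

power: True, ready: True, fog: True, idle: False, hot: True, key: True, net: True

Set power = True.
Set ready = True.
  then (NOT idle OR NOT power OR NOT ready) forces idle = False.
  then (fog OR idle OR NOT ready) forces fog = True.
Set hot = True.
Set key = True.
Set net = True.
All clauses satisfied.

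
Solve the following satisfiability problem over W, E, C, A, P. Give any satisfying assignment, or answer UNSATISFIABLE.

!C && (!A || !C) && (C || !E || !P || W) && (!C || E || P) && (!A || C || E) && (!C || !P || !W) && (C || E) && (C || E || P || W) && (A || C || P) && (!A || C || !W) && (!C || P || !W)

Unit clause (!C) forces C = False.
In (C || E) only E is left, so E = True.
Set W = True.
  then (!A || C || !W) forces A = False.
  then (A || C || P) forces P = True.
All clauses satisfied.

W: True, E: True, C: False, A: False, P: True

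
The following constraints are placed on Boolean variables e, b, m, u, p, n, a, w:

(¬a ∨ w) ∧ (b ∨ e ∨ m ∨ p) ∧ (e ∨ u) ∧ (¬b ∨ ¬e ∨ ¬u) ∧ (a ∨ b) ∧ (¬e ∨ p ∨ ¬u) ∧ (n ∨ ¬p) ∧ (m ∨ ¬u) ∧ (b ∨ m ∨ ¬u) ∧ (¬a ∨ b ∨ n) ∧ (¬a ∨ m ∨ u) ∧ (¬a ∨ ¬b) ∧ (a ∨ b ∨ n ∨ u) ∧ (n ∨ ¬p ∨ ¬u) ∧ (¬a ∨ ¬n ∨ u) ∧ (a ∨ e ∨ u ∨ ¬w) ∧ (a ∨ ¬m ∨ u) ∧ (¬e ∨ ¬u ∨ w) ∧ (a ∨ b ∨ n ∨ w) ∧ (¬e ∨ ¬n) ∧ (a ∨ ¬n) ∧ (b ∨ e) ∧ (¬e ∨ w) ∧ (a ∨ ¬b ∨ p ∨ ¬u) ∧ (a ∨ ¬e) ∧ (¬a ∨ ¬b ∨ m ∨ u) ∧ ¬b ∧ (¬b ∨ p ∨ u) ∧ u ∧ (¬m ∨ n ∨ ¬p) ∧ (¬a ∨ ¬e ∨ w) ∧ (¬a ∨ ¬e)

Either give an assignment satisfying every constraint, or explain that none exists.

UNSATISFIABLE

Case e = True:
  (¬e ∨ ¬n) forces n = False.
  (n ∨ ¬p) forces p = False.
  (¬e ∨ p ∨ ¬u) forces u = False.
  Clause (u) is falsified — contradiction.
Case e = False:
  (e ∨ u) forces u = True.
  (m ∨ ¬u) forces m = True.
  (b ∨ e) forces b = True.
  Clause (¬b) is falsified — contradiction.
Both cases fail, so the formula is unsatisfiable.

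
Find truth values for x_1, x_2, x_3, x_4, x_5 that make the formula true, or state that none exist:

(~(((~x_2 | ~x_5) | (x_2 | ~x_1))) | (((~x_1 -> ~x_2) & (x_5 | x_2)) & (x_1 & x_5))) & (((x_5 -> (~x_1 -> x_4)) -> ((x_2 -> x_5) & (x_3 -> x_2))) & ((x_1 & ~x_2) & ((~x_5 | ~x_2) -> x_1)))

x_1: True, x_2: False, x_3: False, x_4: False, x_5: True

  ~(((~x_2 | ~x_5) | (x_2 | ~x_1))) | (((~x_1 -> ~x_2) & (x_5 | x_2)) & (x_1 & x_5)) = True
    ~(((~x_2 | ~x_5) | (x_2 | ~x_1))) = False
      (~x_2 | ~x_5) | (x_2 | ~x_1) = True
        ~x_2 | ~x_5 = True
          ~x_2 = True
          ~x_5 = False
        x_2 | ~x_1 = False
          ~x_1 = False
    ((~x_1 -> ~x_2) & (x_5 | x_2)) & (x_1 & x_5) = True
      (~x_1 -> ~x_2) & (x_5 | x_2) = True
        ~x_1 -> ~x_2 = True
          ~x_1 = False
          ~x_2 = True
        x_5 | x_2 = True
      x_1 & x_5 = True
  ((x_5 -> (~x_1 -> x_4)) -> ((x_2 -> x_5) & (x_3 -> x_2))) & ((x_1 & ~x_2) & ((~x_5 | ~x_2) -> x_1)) = True
    (x_5 -> (~x_1 -> x_4)) -> ((x_2 -> x_5) & (x_3 -> x_2)) = True
      x_5 -> (~x_1 -> x_4) = True
        ~x_1 -> x_4 = True
          ~x_1 = False
      (x_2 -> x_5) & (x_3 -> x_2) = True
        x_2 -> x_5 = True
        x_3 -> x_2 = True
    (x_1 & ~x_2) & ((~x_5 | ~x_2) -> x_1) = True
      x_1 & ~x_2 = True
        ~x_2 = True
      (~x_5 | ~x_2) -> x_1 = True
        ~x_5 | ~x_2 = True
          ~x_5 = False
          ~x_2 = True
Both conjuncts True, so the formula holds.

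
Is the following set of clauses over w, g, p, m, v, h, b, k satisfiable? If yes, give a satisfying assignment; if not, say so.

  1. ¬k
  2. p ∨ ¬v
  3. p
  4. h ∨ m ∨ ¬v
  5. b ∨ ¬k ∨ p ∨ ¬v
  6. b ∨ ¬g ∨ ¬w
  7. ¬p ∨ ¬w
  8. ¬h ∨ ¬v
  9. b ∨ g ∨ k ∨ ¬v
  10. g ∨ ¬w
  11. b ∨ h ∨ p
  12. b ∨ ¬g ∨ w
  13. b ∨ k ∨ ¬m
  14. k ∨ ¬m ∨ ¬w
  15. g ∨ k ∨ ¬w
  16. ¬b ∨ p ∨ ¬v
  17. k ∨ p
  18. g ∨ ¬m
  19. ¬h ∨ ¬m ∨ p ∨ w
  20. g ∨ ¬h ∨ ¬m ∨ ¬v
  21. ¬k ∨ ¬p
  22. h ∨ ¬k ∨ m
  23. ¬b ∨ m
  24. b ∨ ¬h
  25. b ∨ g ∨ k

w: False, g: True, p: True, m: True, v: False, h: True, b: True, k: False

Unit clause (¬k) forces k = False.
Unit clause (p) forces p = True.
In (¬p ∨ ¬w) only ¬w is left, so w = False.
Try g = False:
  (g ∨ ¬m) forces m = False.
  (¬b ∨ m) forces b = False.
  clause (b ∨ g ∨ k) is falsified — backtrack.
So g = True.
  then (b ∨ ¬g ∨ w) forces b = True.
  then (¬b ∨ m) forces m = True.
Set v = False.
Set h = True.
All clauses satisfied.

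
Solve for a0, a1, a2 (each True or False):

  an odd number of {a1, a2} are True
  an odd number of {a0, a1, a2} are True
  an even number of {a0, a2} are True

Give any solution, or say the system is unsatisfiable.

a0: False, a1: True, a2: False

{a1, a2}: 1 true → odd ✓
{a0, a1, a2}: 1 true → odd ✓
{a0, a2}: 0 true → even ✓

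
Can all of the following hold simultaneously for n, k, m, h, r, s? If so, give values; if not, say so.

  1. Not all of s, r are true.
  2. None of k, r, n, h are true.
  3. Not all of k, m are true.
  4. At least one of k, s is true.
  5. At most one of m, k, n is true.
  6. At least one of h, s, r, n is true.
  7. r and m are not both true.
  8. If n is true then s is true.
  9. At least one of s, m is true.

n = False, k = False, m = False, h = False, r = False, s = True

  (1) {s, r}: 1/2 true — not all ✓
  (2) {k, r, n, h}: 0 true — none ✓
  (3) {k, m}: 0/2 true — not all ✓
  (4) {k, s}: 1 true — at least one ✓
  (5) {m, k, n}: 0 true — at most one ✓
  (6) {h, s, r, n}: 1 true — at least one ✓
  (7) r=F, m=F — not both ✓
  (8) n=F ⇒ s: vacuous ✓
  (9) {s, m}: 1 true — at least one ✓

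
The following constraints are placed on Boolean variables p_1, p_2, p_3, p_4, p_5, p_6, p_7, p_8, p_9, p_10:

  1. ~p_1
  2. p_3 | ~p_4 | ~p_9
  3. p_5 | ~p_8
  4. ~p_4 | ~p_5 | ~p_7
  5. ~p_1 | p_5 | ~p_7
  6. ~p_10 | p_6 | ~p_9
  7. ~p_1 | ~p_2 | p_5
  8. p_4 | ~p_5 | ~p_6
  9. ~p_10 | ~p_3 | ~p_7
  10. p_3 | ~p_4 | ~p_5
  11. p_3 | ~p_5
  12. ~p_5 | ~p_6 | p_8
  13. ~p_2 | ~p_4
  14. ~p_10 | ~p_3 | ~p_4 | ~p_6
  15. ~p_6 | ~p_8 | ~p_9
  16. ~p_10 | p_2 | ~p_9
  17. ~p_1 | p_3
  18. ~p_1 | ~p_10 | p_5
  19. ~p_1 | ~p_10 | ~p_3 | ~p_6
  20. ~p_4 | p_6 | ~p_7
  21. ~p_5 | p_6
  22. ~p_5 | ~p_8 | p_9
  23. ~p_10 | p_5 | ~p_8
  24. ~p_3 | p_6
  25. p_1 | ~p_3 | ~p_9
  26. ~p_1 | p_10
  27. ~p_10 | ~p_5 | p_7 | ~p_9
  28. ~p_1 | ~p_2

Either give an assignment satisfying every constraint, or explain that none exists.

Unit clause (~p_1) forces p_1 = False.
Set p_2 = True.
  then (~p_2 | ~p_4) forces p_4 = False.
Set p_3 = False.
  then (p_3 | ~p_5) forces p_5 = False.
  then (p_5 | ~p_8) forces p_8 = False.
Set p_6 = False.
Set p_7 = True.
Set p_9 = False.
Set p_10 = True.
All clauses satisfied.

p_1 = False; p_2 = True; p_3 = False; p_4 = False; p_5 = False; p_6 = False; p_7 = True; p_8 = False; p_9 = False; p_10 = True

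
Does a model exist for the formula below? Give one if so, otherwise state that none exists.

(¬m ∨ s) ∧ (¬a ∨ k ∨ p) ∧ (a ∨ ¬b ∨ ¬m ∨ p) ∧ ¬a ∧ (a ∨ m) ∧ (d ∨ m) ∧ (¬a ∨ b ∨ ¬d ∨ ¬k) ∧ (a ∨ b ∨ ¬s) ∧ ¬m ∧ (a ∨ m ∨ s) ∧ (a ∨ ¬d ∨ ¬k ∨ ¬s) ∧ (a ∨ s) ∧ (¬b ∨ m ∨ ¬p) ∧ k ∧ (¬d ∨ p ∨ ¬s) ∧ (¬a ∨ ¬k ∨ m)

Case a = True:
  Clause (¬a) is falsified — contradiction.
Case a = False:
  (a ∨ m) forces m = True.
  Clause (¬m) is falsified — contradiction.
Both cases fail, so the formula is unsatisfiable.

The formula is unsatisfiable.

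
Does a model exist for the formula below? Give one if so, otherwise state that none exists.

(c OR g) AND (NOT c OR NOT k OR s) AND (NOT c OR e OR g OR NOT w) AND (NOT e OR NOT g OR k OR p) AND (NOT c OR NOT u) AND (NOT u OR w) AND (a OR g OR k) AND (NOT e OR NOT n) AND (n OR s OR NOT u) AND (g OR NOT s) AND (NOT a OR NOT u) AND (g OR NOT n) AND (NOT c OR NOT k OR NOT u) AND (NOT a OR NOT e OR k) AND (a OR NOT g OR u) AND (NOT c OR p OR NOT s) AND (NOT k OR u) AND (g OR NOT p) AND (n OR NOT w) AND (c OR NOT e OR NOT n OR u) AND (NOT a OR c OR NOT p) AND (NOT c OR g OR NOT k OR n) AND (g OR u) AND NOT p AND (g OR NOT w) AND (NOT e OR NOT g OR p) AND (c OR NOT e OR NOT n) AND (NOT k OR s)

w = True, n = True, p = False, e = False, u = True, a = False, s = False, c = False, g = True, k = False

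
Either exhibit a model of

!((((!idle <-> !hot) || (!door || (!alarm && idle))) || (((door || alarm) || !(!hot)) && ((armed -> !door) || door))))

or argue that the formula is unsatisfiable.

UNSATISFIABLE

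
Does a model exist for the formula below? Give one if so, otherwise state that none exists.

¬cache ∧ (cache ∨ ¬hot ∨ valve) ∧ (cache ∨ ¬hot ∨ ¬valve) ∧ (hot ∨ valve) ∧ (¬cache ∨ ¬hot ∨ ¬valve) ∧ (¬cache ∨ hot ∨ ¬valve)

valve=T, hot=F, cache=F

Unit clause (¬cache) forces cache = False.
Try valve = False:
  (cache ∨ ¬hot ∨ valve) forces hot = False.
  clause (hot ∨ valve) is falsified — backtrack.
So valve = True.
  then (cache ∨ ¬hot ∨ ¬valve) forces hot = False.
Check each clause:
  (¬cache): ¬cache holds.
  (cache ∨ ¬hot ∨ valve): ¬hot holds.
  (cache ∨ ¬hot ∨ ¬valve): ¬hot holds.
  (hot ∨ valve): valve holds.
  (¬cache ∨ ¬hot ∨ ¬valve): ¬cache holds.
  (¬cache ∨ hot ∨ ¬valve): ¬cache holds.
All clauses satisfied.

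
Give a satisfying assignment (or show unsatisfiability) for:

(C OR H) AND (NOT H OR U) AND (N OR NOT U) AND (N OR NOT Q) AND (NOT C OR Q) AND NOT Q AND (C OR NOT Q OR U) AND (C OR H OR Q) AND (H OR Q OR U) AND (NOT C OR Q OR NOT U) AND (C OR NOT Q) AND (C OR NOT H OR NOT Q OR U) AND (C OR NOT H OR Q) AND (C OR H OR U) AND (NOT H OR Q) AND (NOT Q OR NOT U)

Case Q = True:
  Clause (NOT Q) is falsified — contradiction.
Case Q = False:
  (NOT C OR Q) forces C = False.
  (C OR H) forces H = True.
  Clause (C OR NOT H OR Q) is falsified — contradiction.
Both cases fail, so the formula is unsatisfiable.

The formula is unsatisfiable.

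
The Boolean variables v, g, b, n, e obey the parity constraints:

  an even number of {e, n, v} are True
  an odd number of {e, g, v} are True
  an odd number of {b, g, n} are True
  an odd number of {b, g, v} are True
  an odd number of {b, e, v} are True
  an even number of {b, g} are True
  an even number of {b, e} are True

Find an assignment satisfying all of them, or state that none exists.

v = True; g = False; b = False; n = True; e = False

{e, n, v}: 2 true → even ✓
{e, g, v}: 1 true → odd ✓
{b, g, n}: 1 true → odd ✓
{b, g, v}: 1 true → odd ✓
{b, e, v}: 1 true → odd ✓
{b, g}: 0 true → even ✓
{b, e}: 0 true → even ✓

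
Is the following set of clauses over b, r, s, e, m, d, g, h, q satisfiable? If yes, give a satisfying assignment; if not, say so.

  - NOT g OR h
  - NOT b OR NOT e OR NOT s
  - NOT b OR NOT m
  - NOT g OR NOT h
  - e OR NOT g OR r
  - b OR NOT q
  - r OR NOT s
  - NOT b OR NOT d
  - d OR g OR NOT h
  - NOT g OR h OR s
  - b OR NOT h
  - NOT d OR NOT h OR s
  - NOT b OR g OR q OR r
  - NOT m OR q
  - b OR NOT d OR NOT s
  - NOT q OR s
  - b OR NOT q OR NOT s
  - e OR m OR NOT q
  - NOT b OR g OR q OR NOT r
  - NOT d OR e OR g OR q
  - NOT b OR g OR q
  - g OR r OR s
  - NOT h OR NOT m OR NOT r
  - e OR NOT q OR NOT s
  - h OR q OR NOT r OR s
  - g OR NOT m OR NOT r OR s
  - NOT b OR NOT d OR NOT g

b = False, r = True, s = True, e = True, m = False, d = False, g = False, h = False, q = False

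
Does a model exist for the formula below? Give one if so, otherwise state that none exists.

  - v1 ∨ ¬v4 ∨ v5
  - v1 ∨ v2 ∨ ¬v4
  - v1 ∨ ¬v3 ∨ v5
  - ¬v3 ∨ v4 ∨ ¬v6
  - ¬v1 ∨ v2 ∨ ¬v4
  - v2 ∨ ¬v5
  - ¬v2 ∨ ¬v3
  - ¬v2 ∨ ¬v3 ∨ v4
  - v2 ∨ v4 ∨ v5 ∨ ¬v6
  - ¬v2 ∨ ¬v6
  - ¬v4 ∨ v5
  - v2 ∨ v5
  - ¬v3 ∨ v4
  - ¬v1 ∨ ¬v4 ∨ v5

Set v1 = True.
Try v2 = False:
  (¬v1 ∨ v2 ∨ ¬v4) forces v4 = False.
  (v2 ∨ ¬v5) forces v5 = False.
  clause (v2 ∨ v5) is falsified — backtrack.
So v2 = True.
  then (¬v2 ∨ ¬v3) forces v3 = False.
  then (¬v2 ∨ ¬v6) forces v6 = False.
Set v4 = False.
Set v5 = False.
All clauses satisfied.

v1 = True; v2 = True; v3 = False; v4 = False; v5 = False; v6 = False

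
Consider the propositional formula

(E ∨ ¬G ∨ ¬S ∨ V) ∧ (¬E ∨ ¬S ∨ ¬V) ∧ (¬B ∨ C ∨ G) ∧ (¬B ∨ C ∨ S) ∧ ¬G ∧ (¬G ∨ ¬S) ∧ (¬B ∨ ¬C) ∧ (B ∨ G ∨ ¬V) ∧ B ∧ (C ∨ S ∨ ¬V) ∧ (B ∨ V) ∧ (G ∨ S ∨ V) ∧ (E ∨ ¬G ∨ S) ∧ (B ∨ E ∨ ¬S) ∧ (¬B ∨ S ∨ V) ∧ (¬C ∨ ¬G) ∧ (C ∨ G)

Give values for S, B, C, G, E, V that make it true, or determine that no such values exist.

Unsatisfiable — no assignment works.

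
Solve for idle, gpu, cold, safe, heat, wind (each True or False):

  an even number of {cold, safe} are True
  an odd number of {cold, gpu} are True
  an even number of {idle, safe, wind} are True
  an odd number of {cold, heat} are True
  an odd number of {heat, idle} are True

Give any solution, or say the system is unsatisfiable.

idle=F; gpu=T; cold=F; safe=F; heat=T; wind=F

{cold, safe}: 0 true → even ✓
{cold, gpu}: 1 true → odd ✓
{idle, safe, wind}: 0 true → even ✓
{cold, heat}: 1 true → odd ✓
{heat, idle}: 1 true → odd ✓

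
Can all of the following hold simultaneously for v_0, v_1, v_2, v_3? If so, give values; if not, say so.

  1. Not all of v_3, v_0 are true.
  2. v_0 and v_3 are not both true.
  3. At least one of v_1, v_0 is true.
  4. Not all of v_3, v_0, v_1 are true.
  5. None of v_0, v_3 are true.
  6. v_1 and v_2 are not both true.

v_0=F, v_1=T, v_2=F, v_3=F

  (1) {v_3, v_0}: 0/2 true — not all ✓
  (2) v_0=F, v_3=F — not both ✓
  (3) {v_1, v_0}: 1 true — at least one ✓
  (4) {v_3, v_0, v_1}: 1/3 true — not all ✓
  (5) {v_0, v_3}: 0 true — none ✓
  (6) v_1=T, v_2=F — not both ✓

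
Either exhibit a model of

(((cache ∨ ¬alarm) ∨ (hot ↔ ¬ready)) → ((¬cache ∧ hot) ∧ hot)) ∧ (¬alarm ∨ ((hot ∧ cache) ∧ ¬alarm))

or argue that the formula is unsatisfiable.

cache: False, hot: True, alarm: False, ready: False

  ((cache ∨ ¬alarm) ∨ (hot ↔ ¬ready)) → ((¬cache ∧ hot) ∧ hot) = True
    (cache ∨ ¬alarm) ∨ (hot ↔ ¬ready) = True
      cache ∨ ¬alarm = True
        ¬alarm = True
      hot ↔ ¬ready = True
        ¬ready = True
    (¬cache ∧ hot) ∧ hot = True
      ¬cache ∧ hot = True
        ¬cache = True
  ¬alarm ∨ ((hot ∧ cache) ∧ ¬alarm) = True
    ¬alarm = True
    (hot ∧ cache) ∧ ¬alarm = False
      hot ∧ cache = False
      ¬alarm = True
Both conjuncts True, so the formula holds.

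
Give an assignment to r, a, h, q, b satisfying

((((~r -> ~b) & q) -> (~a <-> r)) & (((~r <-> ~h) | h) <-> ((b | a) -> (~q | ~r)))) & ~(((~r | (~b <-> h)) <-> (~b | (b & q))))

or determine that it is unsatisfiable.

r = False, a = False, h = True, q = False, b = True

  (((~r -> ~b) & q) -> (~a <-> r)) & (((~r <-> ~h) | h) <-> ((b | a) -> (~q | ~r))) = True
    ((~r -> ~b) & q) -> (~a <-> r) = True
      (~r -> ~b) & q = False
        ~r -> ~b = False
          ~r = True
          ~b = False
      ~a <-> r = False
        ~a = True
    ((~r <-> ~h) | h) <-> ((b | a) -> (~q | ~r)) = True
      (~r <-> ~h) | h = True
        ~r <-> ~h = False
          ~r = True
          ~h = False
      (b | a) -> (~q | ~r) = True
        b | a = True
        ~q | ~r = True
          ~q = True
          ~r = True
  ~(((~r | (~b <-> h)) <-> (~b | (b & q)))) = True
    (~r | (~b <-> h)) <-> (~b | (b & q)) = False
      ~r | (~b <-> h) = True
        ~r = True
        ~b <-> h = False
          ~b = False
      ~b | (b & q) = False
        ~b = False
        b & q = False
Both conjuncts True, so the formula holds.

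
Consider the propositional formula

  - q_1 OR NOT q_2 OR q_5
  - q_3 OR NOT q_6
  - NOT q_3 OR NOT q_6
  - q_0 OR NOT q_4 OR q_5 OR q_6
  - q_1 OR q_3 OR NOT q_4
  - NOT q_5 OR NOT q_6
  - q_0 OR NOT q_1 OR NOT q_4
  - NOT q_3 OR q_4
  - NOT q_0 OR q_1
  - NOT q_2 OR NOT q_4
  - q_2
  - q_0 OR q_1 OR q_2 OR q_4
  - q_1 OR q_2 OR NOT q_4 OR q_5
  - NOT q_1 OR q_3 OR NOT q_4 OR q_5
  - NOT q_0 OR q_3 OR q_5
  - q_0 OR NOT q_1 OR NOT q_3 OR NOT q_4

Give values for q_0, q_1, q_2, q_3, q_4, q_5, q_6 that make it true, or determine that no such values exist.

q_0=F, q_1=T, q_2=T, q_3=F, q_4=F, q_5=F, q_6=F

Unit clause (q_2) forces q_2 = True.
In (NOT q_2 OR NOT q_4) only NOT q_4 is left, so q_4 = False.
In (NOT q_3 OR q_4) only NOT q_3 is left, so q_3 = False.
In (q_3 OR NOT q_6) only NOT q_6 is left, so q_6 = False.
Set q_0 = False.
Set q_1 = True.
Set q_5 = False.
All clauses satisfied.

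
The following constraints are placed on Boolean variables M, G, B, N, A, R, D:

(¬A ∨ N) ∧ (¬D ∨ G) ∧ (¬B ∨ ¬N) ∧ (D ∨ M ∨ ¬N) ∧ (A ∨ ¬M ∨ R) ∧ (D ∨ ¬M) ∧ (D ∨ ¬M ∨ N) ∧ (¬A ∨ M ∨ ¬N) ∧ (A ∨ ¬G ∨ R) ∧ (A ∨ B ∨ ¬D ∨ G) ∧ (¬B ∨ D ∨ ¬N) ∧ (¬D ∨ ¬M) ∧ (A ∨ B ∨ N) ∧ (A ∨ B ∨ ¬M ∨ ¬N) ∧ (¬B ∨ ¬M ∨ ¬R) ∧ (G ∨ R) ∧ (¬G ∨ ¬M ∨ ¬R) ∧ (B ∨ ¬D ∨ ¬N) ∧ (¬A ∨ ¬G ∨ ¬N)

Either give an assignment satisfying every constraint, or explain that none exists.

M: False, G: True, B: True, N: False, A: False, R: True, D: True

Try M = True:
  (D ∨ ¬M) forces D = True.
  clause (¬D ∨ ¬M) is falsified — backtrack.
So M = False.
Set G = True.
Set B = True.
  then (¬B ∨ ¬N) forces N = False.
  then (¬A ∨ N) forces A = False.
  then (A ∨ ¬G ∨ R) forces R = True.
Set D = True.
All clauses satisfied.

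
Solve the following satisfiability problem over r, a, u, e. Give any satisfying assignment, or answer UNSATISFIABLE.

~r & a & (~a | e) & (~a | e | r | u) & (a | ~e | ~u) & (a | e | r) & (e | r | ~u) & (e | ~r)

Unit clause (~r) forces r = False.
Unit clause (a) forces a = True.
In (~a | e) only e is left, so e = True.
Set u = False.
Check each clause:
  (~r): ~r holds.
  (a): a holds.
  (~a | e): e holds.
  (~a | e | r | u): e holds.
  (a | ~e | ~u): a holds.
  (a | e | r): a holds.
  (e | r | ~u): e holds.
  (e | ~r): e holds.
All clauses satisfied.

r=F; a=T; u=F; e=T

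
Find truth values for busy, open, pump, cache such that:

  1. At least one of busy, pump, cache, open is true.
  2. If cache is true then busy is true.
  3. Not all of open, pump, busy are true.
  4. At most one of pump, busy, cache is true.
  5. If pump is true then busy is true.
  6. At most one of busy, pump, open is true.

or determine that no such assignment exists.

busy = True, open = False, pump = False, cache = False

  (1) {busy, pump, cache, open}: 1 true — at least one ✓
  (2) cache=F ⇒ busy: vacuous ✓
  (3) {open, pump, busy}: 1/3 true — not all ✓
  (4) {pump, busy, cache}: 1 true — at most one ✓
  (5) pump=F ⇒ busy: vacuous ✓
  (6) {busy, pump, open}: 1 true — at most one ✓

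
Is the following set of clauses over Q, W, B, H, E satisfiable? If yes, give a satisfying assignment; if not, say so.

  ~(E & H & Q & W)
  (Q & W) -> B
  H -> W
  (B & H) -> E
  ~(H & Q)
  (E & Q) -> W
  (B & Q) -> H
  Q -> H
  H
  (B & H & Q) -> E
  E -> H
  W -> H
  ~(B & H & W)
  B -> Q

Q = False; W = True; B = False; H = True; E = False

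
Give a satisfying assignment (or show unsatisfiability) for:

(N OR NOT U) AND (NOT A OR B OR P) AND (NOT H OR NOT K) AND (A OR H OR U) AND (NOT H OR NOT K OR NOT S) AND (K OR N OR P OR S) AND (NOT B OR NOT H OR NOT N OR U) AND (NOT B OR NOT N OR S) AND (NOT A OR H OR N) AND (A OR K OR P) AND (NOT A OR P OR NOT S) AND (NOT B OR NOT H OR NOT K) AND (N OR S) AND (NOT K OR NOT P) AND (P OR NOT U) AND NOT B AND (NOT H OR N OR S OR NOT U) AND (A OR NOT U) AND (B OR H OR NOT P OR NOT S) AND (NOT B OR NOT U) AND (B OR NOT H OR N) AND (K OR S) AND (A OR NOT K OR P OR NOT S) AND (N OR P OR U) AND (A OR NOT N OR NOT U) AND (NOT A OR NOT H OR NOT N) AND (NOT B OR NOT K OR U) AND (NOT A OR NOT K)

P = True, H = True, S = True, B = False, A = False, N = True, U = False, K = False

Unit clause (NOT B) forces B = False.
Try P = False:
  (NOT A OR B OR P) forces A = False.
  (A OR K OR P) forces K = True.
  (NOT H OR NOT K) forces H = False.
  (A OR H OR U) forces U = True.
  clause (P OR NOT U) is falsified — backtrack.
So P = True.
  then (NOT K OR NOT P) forces K = False.
  then (K OR S) forces S = True.
  then (B OR H OR NOT P OR NOT S) forces H = True.
  then (B OR NOT H OR N) forces N = True.
  then (NOT A OR NOT H OR NOT N) forces A = False.
  then (A OR NOT U) forces U = False.
All clauses satisfied.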